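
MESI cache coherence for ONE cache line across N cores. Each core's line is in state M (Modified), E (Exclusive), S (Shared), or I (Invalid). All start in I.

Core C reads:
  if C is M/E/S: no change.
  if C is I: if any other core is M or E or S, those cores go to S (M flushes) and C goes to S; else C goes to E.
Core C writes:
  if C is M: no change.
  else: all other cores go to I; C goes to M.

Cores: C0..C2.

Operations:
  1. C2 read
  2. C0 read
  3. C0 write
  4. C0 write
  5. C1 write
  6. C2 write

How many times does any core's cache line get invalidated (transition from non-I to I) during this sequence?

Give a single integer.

Answer: 3

Derivation:
Op 1: C2 read [C2 read from I: no other sharers -> C2=E (exclusive)] -> [I,I,E] (invalidations this op: 0; running total: 0)
Op 2: C0 read [C0 read from I: others=['C2=E'] -> C0=S, others downsized to S] -> [S,I,S] (invalidations this op: 0; running total: 0)
Op 3: C0 write [C0 write: invalidate ['C2=S'] -> C0=M] -> [M,I,I] (invalidations this op: 1; running total: 1)
Op 4: C0 write [C0 write: already M (modified), no change] -> [M,I,I] (invalidations this op: 0; running total: 1)
Op 5: C1 write [C1 write: invalidate ['C0=M'] -> C1=M] -> [I,M,I] (invalidations this op: 1; running total: 2)
Op 6: C2 write [C2 write: invalidate ['C1=M'] -> C2=M] -> [I,I,M] (invalidations this op: 1; running total: 3)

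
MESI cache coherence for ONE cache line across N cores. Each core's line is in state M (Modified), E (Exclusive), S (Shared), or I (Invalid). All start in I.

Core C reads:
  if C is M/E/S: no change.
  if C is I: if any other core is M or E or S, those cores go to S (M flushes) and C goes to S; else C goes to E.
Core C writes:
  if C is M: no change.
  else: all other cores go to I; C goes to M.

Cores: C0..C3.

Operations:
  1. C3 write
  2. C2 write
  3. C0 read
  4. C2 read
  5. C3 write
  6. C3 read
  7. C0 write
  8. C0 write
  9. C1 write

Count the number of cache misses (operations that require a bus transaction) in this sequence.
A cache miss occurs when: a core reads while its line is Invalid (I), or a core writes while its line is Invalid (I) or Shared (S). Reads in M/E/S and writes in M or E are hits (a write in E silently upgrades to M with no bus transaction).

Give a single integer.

Answer: 6

Derivation:
Op 1: C3 write [C3 write: invalidate none -> C3=M] -> [I,I,I,M] [MISS #1: write from I]
Op 2: C2 write [C2 write: invalidate ['C3=M'] -> C2=M] -> [I,I,M,I] [MISS #2: write from I]
Op 3: C0 read [C0 read from I: others=['C2=M'] -> C0=S, others downsized to S] -> [S,I,S,I] [MISS #3: read from I]
Op 4: C2 read [C2 read: already in S, no change] -> [S,I,S,I] [hit: read from S]
Op 5: C3 write [C3 write: invalidate ['C0=S', 'C2=S'] -> C3=M] -> [I,I,I,M] [MISS #4: write from I]
Op 6: C3 read [C3 read: already in M, no change] -> [I,I,I,M] [hit: read from M]
Op 7: C0 write [C0 write: invalidate ['C3=M'] -> C0=M] -> [M,I,I,I] [MISS #5: write from I]
Op 8: C0 write [C0 write: already M (modified), no change] -> [M,I,I,I] [hit: write from M]
Op 9: C1 write [C1 write: invalidate ['C0=M'] -> C1=M] -> [I,M,I,I] [MISS #6: write from I]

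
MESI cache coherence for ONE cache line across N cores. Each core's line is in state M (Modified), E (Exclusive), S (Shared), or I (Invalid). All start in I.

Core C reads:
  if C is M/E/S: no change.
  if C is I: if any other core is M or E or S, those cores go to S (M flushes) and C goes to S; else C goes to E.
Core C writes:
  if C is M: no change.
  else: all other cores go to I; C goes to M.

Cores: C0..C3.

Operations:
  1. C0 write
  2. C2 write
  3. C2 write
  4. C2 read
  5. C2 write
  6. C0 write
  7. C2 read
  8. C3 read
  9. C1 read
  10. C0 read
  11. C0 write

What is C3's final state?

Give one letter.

Answer: I

Derivation:
Op 1: C0 write [C0 write: invalidate none -> C0=M] -> [M,I,I,I]
Op 2: C2 write [C2 write: invalidate ['C0=M'] -> C2=M] -> [I,I,M,I]
Op 3: C2 write [C2 write: already M (modified), no change] -> [I,I,M,I]
Op 4: C2 read [C2 read: already in M, no change] -> [I,I,M,I]
Op 5: C2 write [C2 write: already M (modified), no change] -> [I,I,M,I]
Op 6: C0 write [C0 write: invalidate ['C2=M'] -> C0=M] -> [M,I,I,I]
Op 7: C2 read [C2 read from I: others=['C0=M'] -> C2=S, others downsized to S] -> [S,I,S,I]
Op 8: C3 read [C3 read from I: others=['C0=S', 'C2=S'] -> C3=S, others downsized to S] -> [S,I,S,S]
Op 9: C1 read [C1 read from I: others=['C0=S', 'C2=S', 'C3=S'] -> C1=S, others downsized to S] -> [S,S,S,S]
Op 10: C0 read [C0 read: already in S, no change] -> [S,S,S,S]
Op 11: C0 write [C0 write: invalidate ['C1=S', 'C2=S', 'C3=S'] -> C0=M] -> [M,I,I,I]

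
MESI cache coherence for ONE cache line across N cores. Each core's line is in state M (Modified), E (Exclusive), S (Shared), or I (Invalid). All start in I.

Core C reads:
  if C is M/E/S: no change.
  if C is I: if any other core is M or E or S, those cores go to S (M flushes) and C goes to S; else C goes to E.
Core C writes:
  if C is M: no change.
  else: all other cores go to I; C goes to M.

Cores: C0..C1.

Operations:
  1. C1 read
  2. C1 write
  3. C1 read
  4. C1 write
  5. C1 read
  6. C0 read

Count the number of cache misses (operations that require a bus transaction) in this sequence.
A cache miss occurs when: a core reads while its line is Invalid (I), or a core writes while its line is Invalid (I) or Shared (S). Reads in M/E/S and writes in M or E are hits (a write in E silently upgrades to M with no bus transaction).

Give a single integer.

Answer: 2

Derivation:
Op 1: C1 read [C1 read from I: no other sharers -> C1=E (exclusive)] -> [I,E] [MISS #1: read from I]
Op 2: C1 write [C1 write: invalidate none -> C1=M] -> [I,M] [hit: write from E is a silent E->M upgrade, no bus transaction]
Op 3: C1 read [C1 read: already in M, no change] -> [I,M] [hit: read from M]
Op 4: C1 write [C1 write: already M (modified), no change] -> [I,M] [hit: write from M]
Op 5: C1 read [C1 read: already in M, no change] -> [I,M] [hit: read from M]
Op 6: C0 read [C0 read from I: others=['C1=M'] -> C0=S, others downsized to S] -> [S,S] [MISS #2: read from I]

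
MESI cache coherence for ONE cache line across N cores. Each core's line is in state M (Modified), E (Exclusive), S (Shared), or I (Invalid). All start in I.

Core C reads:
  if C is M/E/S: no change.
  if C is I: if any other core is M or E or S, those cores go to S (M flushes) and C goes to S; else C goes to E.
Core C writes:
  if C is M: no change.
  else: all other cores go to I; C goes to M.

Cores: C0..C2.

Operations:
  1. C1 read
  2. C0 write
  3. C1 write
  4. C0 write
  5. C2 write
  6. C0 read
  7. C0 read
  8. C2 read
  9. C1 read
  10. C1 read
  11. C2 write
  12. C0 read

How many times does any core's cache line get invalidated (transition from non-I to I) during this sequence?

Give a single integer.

Op 1: C1 read [C1 read from I: no other sharers -> C1=E (exclusive)] -> [I,E,I] (invalidations this op: 0; running total: 0)
Op 2: C0 write [C0 write: invalidate ['C1=E'] -> C0=M] -> [M,I,I] (invalidations this op: 1; running total: 1)
Op 3: C1 write [C1 write: invalidate ['C0=M'] -> C1=M] -> [I,M,I] (invalidations this op: 1; running total: 2)
Op 4: C0 write [C0 write: invalidate ['C1=M'] -> C0=M] -> [M,I,I] (invalidations this op: 1; running total: 3)
Op 5: C2 write [C2 write: invalidate ['C0=M'] -> C2=M] -> [I,I,M] (invalidations this op: 1; running total: 4)
Op 6: C0 read [C0 read from I: others=['C2=M'] -> C0=S, others downsized to S] -> [S,I,S] (invalidations this op: 0; running total: 4)
Op 7: C0 read [C0 read: already in S, no change] -> [S,I,S] (invalidations this op: 0; running total: 4)
Op 8: C2 read [C2 read: already in S, no change] -> [S,I,S] (invalidations this op: 0; running total: 4)
Op 9: C1 read [C1 read from I: others=['C0=S', 'C2=S'] -> C1=S, others downsized to S] -> [S,S,S] (invalidations this op: 0; running total: 4)
Op 10: C1 read [C1 read: already in S, no change] -> [S,S,S] (invalidations this op: 0; running total: 4)
Op 11: C2 write [C2 write: invalidate ['C0=S', 'C1=S'] -> C2=M] -> [I,I,M] (invalidations this op: 2; running total: 6)
Op 12: C0 read [C0 read from I: others=['C2=M'] -> C0=S, others downsized to S] -> [S,I,S] (invalidations this op: 0; running total: 6)

Answer: 6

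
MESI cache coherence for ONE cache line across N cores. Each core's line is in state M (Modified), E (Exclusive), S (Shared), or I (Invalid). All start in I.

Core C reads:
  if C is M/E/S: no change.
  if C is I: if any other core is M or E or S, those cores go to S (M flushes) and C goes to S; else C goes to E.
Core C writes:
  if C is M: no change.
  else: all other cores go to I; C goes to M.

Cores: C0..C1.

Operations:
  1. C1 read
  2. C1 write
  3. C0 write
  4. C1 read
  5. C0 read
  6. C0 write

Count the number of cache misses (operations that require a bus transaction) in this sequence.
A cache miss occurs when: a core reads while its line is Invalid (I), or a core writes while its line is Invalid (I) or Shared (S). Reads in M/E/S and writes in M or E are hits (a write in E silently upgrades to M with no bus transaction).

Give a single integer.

Op 1: C1 read [C1 read from I: no other sharers -> C1=E (exclusive)] -> [I,E] [MISS #1: read from I]
Op 2: C1 write [C1 write: invalidate none -> C1=M] -> [I,M] [hit: write from E is a silent E->M upgrade, no bus transaction]
Op 3: C0 write [C0 write: invalidate ['C1=M'] -> C0=M] -> [M,I] [MISS #2: write from I]
Op 4: C1 read [C1 read from I: others=['C0=M'] -> C1=S, others downsized to S] -> [S,S] [MISS #3: read from I]
Op 5: C0 read [C0 read: already in S, no change] -> [S,S] [hit: read from S]
Op 6: C0 write [C0 write: invalidate ['C1=S'] -> C0=M] -> [M,I] [MISS #4: write from S]

Answer: 4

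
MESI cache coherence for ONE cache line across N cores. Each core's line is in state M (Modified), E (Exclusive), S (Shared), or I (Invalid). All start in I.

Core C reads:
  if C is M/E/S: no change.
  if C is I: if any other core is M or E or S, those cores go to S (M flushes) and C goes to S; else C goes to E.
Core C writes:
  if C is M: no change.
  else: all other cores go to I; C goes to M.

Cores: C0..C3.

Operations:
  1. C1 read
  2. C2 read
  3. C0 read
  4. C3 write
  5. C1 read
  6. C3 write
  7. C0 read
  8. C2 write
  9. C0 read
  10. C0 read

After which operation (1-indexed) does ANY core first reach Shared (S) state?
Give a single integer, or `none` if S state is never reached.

Op 1: C1 read [C1 read from I: no other sharers -> C1=E (exclusive)] -> [I,E,I,I]
Op 2: C2 read [C2 read from I: others=['C1=E'] -> C2=S, others downsized to S] -> [I,S,S,I]
  -> First S state at op 2; remaining ops need not be traced.

Answer: 2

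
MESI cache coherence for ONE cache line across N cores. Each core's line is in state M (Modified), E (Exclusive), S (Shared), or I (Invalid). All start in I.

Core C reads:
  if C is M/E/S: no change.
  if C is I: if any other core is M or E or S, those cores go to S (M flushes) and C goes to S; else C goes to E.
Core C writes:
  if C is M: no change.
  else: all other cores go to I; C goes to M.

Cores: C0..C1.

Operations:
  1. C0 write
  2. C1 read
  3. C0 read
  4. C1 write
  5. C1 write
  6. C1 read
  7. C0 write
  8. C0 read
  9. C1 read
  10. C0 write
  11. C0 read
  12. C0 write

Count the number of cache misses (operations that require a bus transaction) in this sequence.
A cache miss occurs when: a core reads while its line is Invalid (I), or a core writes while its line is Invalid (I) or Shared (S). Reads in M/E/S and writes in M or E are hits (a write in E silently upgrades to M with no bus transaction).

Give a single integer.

Op 1: C0 write [C0 write: invalidate none -> C0=M] -> [M,I] [MISS #1: write from I]
Op 2: C1 read [C1 read from I: others=['C0=M'] -> C1=S, others downsized to S] -> [S,S] [MISS #2: read from I]
Op 3: C0 read [C0 read: already in S, no change] -> [S,S] [hit: read from S]
Op 4: C1 write [C1 write: invalidate ['C0=S'] -> C1=M] -> [I,M] [MISS #3: write from S]
Op 5: C1 write [C1 write: already M (modified), no change] -> [I,M] [hit: write from M]
Op 6: C1 read [C1 read: already in M, no change] -> [I,M] [hit: read from M]
Op 7: C0 write [C0 write: invalidate ['C1=M'] -> C0=M] -> [M,I] [MISS #4: write from I]
Op 8: C0 read [C0 read: already in M, no change] -> [M,I] [hit: read from M]
Op 9: C1 read [C1 read from I: others=['C0=M'] -> C1=S, others downsized to S] -> [S,S] [MISS #5: read from I]
Op 10: C0 write [C0 write: invalidate ['C1=S'] -> C0=M] -> [M,I] [MISS #6: write from S]
Op 11: C0 read [C0 read: already in M, no change] -> [M,I] [hit: read from M]
Op 12: C0 write [C0 write: already M (modified), no change] -> [M,I] [hit: write from M]

Answer: 6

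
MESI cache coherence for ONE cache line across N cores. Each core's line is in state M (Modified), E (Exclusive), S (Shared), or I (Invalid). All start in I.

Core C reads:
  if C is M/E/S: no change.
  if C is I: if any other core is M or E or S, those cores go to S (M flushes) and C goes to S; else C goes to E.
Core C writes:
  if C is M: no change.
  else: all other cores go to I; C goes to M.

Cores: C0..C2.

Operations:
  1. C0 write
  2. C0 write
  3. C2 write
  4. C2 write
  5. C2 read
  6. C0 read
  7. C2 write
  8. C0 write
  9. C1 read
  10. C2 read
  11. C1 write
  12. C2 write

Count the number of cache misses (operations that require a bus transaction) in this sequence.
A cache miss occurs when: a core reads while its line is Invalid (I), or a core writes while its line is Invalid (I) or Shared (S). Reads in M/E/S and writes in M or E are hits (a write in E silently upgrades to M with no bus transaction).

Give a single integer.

Op 1: C0 write [C0 write: invalidate none -> C0=M] -> [M,I,I] [MISS #1: write from I]
Op 2: C0 write [C0 write: already M (modified), no change] -> [M,I,I] [hit: write from M]
Op 3: C2 write [C2 write: invalidate ['C0=M'] -> C2=M] -> [I,I,M] [MISS #2: write from I]
Op 4: C2 write [C2 write: already M (modified), no change] -> [I,I,M] [hit: write from M]
Op 5: C2 read [C2 read: already in M, no change] -> [I,I,M] [hit: read from M]
Op 6: C0 read [C0 read from I: others=['C2=M'] -> C0=S, others downsized to S] -> [S,I,S] [MISS #3: read from I]
Op 7: C2 write [C2 write: invalidate ['C0=S'] -> C2=M] -> [I,I,M] [MISS #4: write from S]
Op 8: C0 write [C0 write: invalidate ['C2=M'] -> C0=M] -> [M,I,I] [MISS #5: write from I]
Op 9: C1 read [C1 read from I: others=['C0=M'] -> C1=S, others downsized to S] -> [S,S,I] [MISS #6: read from I]
Op 10: C2 read [C2 read from I: others=['C0=S', 'C1=S'] -> C2=S, others downsized to S] -> [S,S,S] [MISS #7: read from I]
Op 11: C1 write [C1 write: invalidate ['C0=S', 'C2=S'] -> C1=M] -> [I,M,I] [MISS #8: write from S]
Op 12: C2 write [C2 write: invalidate ['C1=M'] -> C2=M] -> [I,I,M] [MISS #9: write from I]

Answer: 9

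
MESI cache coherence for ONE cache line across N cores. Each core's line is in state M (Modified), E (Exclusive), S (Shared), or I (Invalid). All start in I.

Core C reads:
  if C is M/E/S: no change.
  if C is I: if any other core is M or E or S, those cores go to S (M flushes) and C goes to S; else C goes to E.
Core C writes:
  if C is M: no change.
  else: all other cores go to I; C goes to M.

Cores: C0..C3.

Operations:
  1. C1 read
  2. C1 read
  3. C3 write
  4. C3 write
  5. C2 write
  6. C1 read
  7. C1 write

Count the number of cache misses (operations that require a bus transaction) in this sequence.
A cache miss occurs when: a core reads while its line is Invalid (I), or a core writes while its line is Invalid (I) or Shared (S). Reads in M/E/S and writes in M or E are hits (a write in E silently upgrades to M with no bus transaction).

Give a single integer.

Answer: 5

Derivation:
Op 1: C1 read [C1 read from I: no other sharers -> C1=E (exclusive)] -> [I,E,I,I] [MISS #1: read from I]
Op 2: C1 read [C1 read: already in E, no change] -> [I,E,I,I] [hit: read from E]
Op 3: C3 write [C3 write: invalidate ['C1=E'] -> C3=M] -> [I,I,I,M] [MISS #2: write from I]
Op 4: C3 write [C3 write: already M (modified), no change] -> [I,I,I,M] [hit: write from M]
Op 5: C2 write [C2 write: invalidate ['C3=M'] -> C2=M] -> [I,I,M,I] [MISS #3: write from I]
Op 6: C1 read [C1 read from I: others=['C2=M'] -> C1=S, others downsized to S] -> [I,S,S,I] [MISS #4: read from I]
Op 7: C1 write [C1 write: invalidate ['C2=S'] -> C1=M] -> [I,M,I,I] [MISS #5: write from S]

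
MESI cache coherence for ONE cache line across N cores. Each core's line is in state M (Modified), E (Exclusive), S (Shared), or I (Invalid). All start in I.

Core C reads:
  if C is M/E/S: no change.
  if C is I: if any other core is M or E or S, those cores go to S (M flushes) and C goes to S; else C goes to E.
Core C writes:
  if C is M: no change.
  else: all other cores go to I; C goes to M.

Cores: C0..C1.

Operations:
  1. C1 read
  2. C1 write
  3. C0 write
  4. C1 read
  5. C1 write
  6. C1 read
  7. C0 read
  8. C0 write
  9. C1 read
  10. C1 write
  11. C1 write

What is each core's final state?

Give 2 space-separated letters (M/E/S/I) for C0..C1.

Answer: I M

Derivation:
Op 1: C1 read [C1 read from I: no other sharers -> C1=E (exclusive)] -> [I,E]
Op 2: C1 write [C1 write: invalidate none -> C1=M] -> [I,M]
Op 3: C0 write [C0 write: invalidate ['C1=M'] -> C0=M] -> [M,I]
Op 4: C1 read [C1 read from I: others=['C0=M'] -> C1=S, others downsized to S] -> [S,S]
Op 5: C1 write [C1 write: invalidate ['C0=S'] -> C1=M] -> [I,M]
Op 6: C1 read [C1 read: already in M, no change] -> [I,M]
Op 7: C0 read [C0 read from I: others=['C1=M'] -> C0=S, others downsized to S] -> [S,S]
Op 8: C0 write [C0 write: invalidate ['C1=S'] -> C0=M] -> [M,I]
Op 9: C1 read [C1 read from I: others=['C0=M'] -> C1=S, others downsized to S] -> [S,S]
Op 10: C1 write [C1 write: invalidate ['C0=S'] -> C1=M] -> [I,M]
Op 11: C1 write [C1 write: already M (modified), no change] -> [I,M]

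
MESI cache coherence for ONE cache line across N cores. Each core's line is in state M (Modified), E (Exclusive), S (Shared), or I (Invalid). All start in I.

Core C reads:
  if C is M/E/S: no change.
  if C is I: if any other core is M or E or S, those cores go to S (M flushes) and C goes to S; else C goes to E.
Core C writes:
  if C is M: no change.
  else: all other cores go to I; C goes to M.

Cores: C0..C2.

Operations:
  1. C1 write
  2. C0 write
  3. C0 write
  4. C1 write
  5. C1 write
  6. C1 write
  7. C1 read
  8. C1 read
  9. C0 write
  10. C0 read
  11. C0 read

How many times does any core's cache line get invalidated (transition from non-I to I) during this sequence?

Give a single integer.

Op 1: C1 write [C1 write: invalidate none -> C1=M] -> [I,M,I] (invalidations this op: 0; running total: 0)
Op 2: C0 write [C0 write: invalidate ['C1=M'] -> C0=M] -> [M,I,I] (invalidations this op: 1; running total: 1)
Op 3: C0 write [C0 write: already M (modified), no change] -> [M,I,I] (invalidations this op: 0; running total: 1)
Op 4: C1 write [C1 write: invalidate ['C0=M'] -> C1=M] -> [I,M,I] (invalidations this op: 1; running total: 2)
Op 5: C1 write [C1 write: already M (modified), no change] -> [I,M,I] (invalidations this op: 0; running total: 2)
Op 6: C1 write [C1 write: already M (modified), no change] -> [I,M,I] (invalidations this op: 0; running total: 2)
Op 7: C1 read [C1 read: already in M, no change] -> [I,M,I] (invalidations this op: 0; running total: 2)
Op 8: C1 read [C1 read: already in M, no change] -> [I,M,I] (invalidations this op: 0; running total: 2)
Op 9: C0 write [C0 write: invalidate ['C1=M'] -> C0=M] -> [M,I,I] (invalidations this op: 1; running total: 3)
Op 10: C0 read [C0 read: already in M, no change] -> [M,I,I] (invalidations this op: 0; running total: 3)
Op 11: C0 read [C0 read: already in M, no change] -> [M,I,I] (invalidations this op: 0; running total: 3)

Answer: 3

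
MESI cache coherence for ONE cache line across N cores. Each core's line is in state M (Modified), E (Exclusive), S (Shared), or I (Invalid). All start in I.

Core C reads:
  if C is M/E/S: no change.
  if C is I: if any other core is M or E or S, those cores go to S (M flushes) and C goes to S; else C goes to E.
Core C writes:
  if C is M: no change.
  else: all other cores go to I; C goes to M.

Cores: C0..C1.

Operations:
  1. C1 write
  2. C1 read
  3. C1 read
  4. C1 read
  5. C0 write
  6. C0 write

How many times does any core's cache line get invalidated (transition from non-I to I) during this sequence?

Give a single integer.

Answer: 1

Derivation:
Op 1: C1 write [C1 write: invalidate none -> C1=M] -> [I,M] (invalidations this op: 0; running total: 0)
Op 2: C1 read [C1 read: already in M, no change] -> [I,M] (invalidations this op: 0; running total: 0)
Op 3: C1 read [C1 read: already in M, no change] -> [I,M] (invalidations this op: 0; running total: 0)
Op 4: C1 read [C1 read: already in M, no change] -> [I,M] (invalidations this op: 0; running total: 0)
Op 5: C0 write [C0 write: invalidate ['C1=M'] -> C0=M] -> [M,I] (invalidations this op: 1; running total: 1)
Op 6: C0 write [C0 write: already M (modified), no change] -> [M,I] (invalidations this op: 0; running total: 1)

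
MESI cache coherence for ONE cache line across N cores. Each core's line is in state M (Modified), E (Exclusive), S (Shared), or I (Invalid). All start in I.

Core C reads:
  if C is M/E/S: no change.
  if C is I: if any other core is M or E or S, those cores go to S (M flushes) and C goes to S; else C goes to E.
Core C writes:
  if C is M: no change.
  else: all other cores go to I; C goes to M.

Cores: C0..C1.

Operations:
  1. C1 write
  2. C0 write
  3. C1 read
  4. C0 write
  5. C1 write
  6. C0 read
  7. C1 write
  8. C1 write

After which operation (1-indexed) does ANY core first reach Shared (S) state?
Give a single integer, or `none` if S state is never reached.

Answer: 3

Derivation:
Op 1: C1 write [C1 write: invalidate none -> C1=M] -> [I,M]
Op 2: C0 write [C0 write: invalidate ['C1=M'] -> C0=M] -> [M,I]
Op 3: C1 read [C1 read from I: others=['C0=M'] -> C1=S, others downsized to S] -> [S,S]
  -> First S state at op 3; remaining ops need not be traced.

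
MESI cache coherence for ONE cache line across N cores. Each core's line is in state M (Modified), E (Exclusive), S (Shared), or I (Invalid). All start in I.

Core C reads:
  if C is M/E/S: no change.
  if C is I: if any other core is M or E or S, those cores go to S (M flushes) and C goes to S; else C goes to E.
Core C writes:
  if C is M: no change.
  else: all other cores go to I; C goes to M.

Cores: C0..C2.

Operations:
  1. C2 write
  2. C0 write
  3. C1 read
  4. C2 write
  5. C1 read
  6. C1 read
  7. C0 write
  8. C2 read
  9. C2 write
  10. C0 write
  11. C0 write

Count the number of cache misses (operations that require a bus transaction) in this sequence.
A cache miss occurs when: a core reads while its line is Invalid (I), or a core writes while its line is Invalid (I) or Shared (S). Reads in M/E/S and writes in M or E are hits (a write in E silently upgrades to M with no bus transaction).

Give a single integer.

Answer: 9

Derivation:
Op 1: C2 write [C2 write: invalidate none -> C2=M] -> [I,I,M] [MISS #1: write from I]
Op 2: C0 write [C0 write: invalidate ['C2=M'] -> C0=M] -> [M,I,I] [MISS #2: write from I]
Op 3: C1 read [C1 read from I: others=['C0=M'] -> C1=S, others downsized to S] -> [S,S,I] [MISS #3: read from I]
Op 4: C2 write [C2 write: invalidate ['C0=S', 'C1=S'] -> C2=M] -> [I,I,M] [MISS #4: write from I]
Op 5: C1 read [C1 read from I: others=['C2=M'] -> C1=S, others downsized to S] -> [I,S,S] [MISS #5: read from I]
Op 6: C1 read [C1 read: already in S, no change] -> [I,S,S] [hit: read from S]
Op 7: C0 write [C0 write: invalidate ['C1=S', 'C2=S'] -> C0=M] -> [M,I,I] [MISS #6: write from I]
Op 8: C2 read [C2 read from I: others=['C0=M'] -> C2=S, others downsized to S] -> [S,I,S] [MISS #7: read from I]
Op 9: C2 write [C2 write: invalidate ['C0=S'] -> C2=M] -> [I,I,M] [MISS #8: write from S]
Op 10: C0 write [C0 write: invalidate ['C2=M'] -> C0=M] -> [M,I,I] [MISS #9: write from I]
Op 11: C0 write [C0 write: already M (modified), no change] -> [M,I,I] [hit: write from M]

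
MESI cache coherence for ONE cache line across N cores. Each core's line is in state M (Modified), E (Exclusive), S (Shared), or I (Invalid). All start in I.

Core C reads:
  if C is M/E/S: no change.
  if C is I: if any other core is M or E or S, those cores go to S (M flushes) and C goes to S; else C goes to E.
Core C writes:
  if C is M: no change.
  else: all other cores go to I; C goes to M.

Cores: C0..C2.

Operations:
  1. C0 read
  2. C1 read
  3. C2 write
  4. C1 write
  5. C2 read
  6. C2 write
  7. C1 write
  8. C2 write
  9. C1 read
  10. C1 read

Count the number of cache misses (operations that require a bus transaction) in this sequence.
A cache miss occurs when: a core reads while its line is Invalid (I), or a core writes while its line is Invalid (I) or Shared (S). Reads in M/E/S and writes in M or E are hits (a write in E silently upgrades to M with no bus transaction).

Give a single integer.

Op 1: C0 read [C0 read from I: no other sharers -> C0=E (exclusive)] -> [E,I,I] [MISS #1: read from I]
Op 2: C1 read [C1 read from I: others=['C0=E'] -> C1=S, others downsized to S] -> [S,S,I] [MISS #2: read from I]
Op 3: C2 write [C2 write: invalidate ['C0=S', 'C1=S'] -> C2=M] -> [I,I,M] [MISS #3: write from I]
Op 4: C1 write [C1 write: invalidate ['C2=M'] -> C1=M] -> [I,M,I] [MISS #4: write from I]
Op 5: C2 read [C2 read from I: others=['C1=M'] -> C2=S, others downsized to S] -> [I,S,S] [MISS #5: read from I]
Op 6: C2 write [C2 write: invalidate ['C1=S'] -> C2=M] -> [I,I,M] [MISS #6: write from S]
Op 7: C1 write [C1 write: invalidate ['C2=M'] -> C1=M] -> [I,M,I] [MISS #7: write from I]
Op 8: C2 write [C2 write: invalidate ['C1=M'] -> C2=M] -> [I,I,M] [MISS #8: write from I]
Op 9: C1 read [C1 read from I: others=['C2=M'] -> C1=S, others downsized to S] -> [I,S,S] [MISS #9: read from I]
Op 10: C1 read [C1 read: already in S, no change] -> [I,S,S] [hit: read from S]

Answer: 9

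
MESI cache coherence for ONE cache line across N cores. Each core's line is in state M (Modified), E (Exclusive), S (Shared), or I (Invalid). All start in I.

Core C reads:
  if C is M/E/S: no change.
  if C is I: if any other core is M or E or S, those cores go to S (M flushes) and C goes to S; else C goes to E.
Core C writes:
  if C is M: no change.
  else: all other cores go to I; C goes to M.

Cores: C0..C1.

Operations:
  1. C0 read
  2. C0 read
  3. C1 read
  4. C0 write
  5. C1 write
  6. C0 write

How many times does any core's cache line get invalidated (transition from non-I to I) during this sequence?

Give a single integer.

Op 1: C0 read [C0 read from I: no other sharers -> C0=E (exclusive)] -> [E,I] (invalidations this op: 0; running total: 0)
Op 2: C0 read [C0 read: already in E, no change] -> [E,I] (invalidations this op: 0; running total: 0)
Op 3: C1 read [C1 read from I: others=['C0=E'] -> C1=S, others downsized to S] -> [S,S] (invalidations this op: 0; running total: 0)
Op 4: C0 write [C0 write: invalidate ['C1=S'] -> C0=M] -> [M,I] (invalidations this op: 1; running total: 1)
Op 5: C1 write [C1 write: invalidate ['C0=M'] -> C1=M] -> [I,M] (invalidations this op: 1; running total: 2)
Op 6: C0 write [C0 write: invalidate ['C1=M'] -> C0=M] -> [M,I] (invalidations this op: 1; running total: 3)

Answer: 3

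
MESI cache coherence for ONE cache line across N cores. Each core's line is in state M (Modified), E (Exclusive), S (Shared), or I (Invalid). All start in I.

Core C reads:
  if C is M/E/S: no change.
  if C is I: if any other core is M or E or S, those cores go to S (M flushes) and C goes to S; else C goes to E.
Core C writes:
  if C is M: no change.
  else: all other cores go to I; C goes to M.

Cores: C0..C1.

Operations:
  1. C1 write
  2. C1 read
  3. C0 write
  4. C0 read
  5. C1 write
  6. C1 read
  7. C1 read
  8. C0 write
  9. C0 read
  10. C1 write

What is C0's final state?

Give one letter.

Answer: I

Derivation:
Op 1: C1 write [C1 write: invalidate none -> C1=M] -> [I,M]
Op 2: C1 read [C1 read: already in M, no change] -> [I,M]
Op 3: C0 write [C0 write: invalidate ['C1=M'] -> C0=M] -> [M,I]
Op 4: C0 read [C0 read: already in M, no change] -> [M,I]
Op 5: C1 write [C1 write: invalidate ['C0=M'] -> C1=M] -> [I,M]
Op 6: C1 read [C1 read: already in M, no change] -> [I,M]
Op 7: C1 read [C1 read: already in M, no change] -> [I,M]
Op 8: C0 write [C0 write: invalidate ['C1=M'] -> C0=M] -> [M,I]
Op 9: C0 read [C0 read: already in M, no change] -> [M,I]
Op 10: C1 write [C1 write: invalidate ['C0=M'] -> C1=M] -> [I,M]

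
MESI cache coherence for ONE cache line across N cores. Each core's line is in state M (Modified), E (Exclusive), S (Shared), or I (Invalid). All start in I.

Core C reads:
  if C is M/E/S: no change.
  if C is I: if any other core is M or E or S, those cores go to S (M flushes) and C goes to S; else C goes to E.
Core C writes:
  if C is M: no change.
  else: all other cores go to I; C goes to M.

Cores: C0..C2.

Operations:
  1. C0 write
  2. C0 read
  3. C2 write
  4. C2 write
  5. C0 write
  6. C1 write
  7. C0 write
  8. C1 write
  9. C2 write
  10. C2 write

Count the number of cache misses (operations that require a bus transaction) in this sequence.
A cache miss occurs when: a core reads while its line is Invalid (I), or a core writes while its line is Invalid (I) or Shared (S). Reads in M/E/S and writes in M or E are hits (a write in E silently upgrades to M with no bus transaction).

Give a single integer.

Answer: 7

Derivation:
Op 1: C0 write [C0 write: invalidate none -> C0=M] -> [M,I,I] [MISS #1: write from I]
Op 2: C0 read [C0 read: already in M, no change] -> [M,I,I] [hit: read from M]
Op 3: C2 write [C2 write: invalidate ['C0=M'] -> C2=M] -> [I,I,M] [MISS #2: write from I]
Op 4: C2 write [C2 write: already M (modified), no change] -> [I,I,M] [hit: write from M]
Op 5: C0 write [C0 write: invalidate ['C2=M'] -> C0=M] -> [M,I,I] [MISS #3: write from I]
Op 6: C1 write [C1 write: invalidate ['C0=M'] -> C1=M] -> [I,M,I] [MISS #4: write from I]
Op 7: C0 write [C0 write: invalidate ['C1=M'] -> C0=M] -> [M,I,I] [MISS #5: write from I]
Op 8: C1 write [C1 write: invalidate ['C0=M'] -> C1=M] -> [I,M,I] [MISS #6: write from I]
Op 9: C2 write [C2 write: invalidate ['C1=M'] -> C2=M] -> [I,I,M] [MISS #7: write from I]
Op 10: C2 write [C2 write: already M (modified), no change] -> [I,I,M] [hit: write from M]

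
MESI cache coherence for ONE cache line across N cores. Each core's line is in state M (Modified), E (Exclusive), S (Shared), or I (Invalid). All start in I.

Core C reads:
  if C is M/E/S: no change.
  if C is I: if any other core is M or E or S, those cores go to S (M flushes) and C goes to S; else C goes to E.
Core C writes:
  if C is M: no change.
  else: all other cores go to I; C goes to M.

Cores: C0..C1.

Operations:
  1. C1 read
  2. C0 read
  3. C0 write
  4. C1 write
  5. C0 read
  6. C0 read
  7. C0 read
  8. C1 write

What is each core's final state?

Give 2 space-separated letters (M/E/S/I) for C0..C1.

Op 1: C1 read [C1 read from I: no other sharers -> C1=E (exclusive)] -> [I,E]
Op 2: C0 read [C0 read from I: others=['C1=E'] -> C0=S, others downsized to S] -> [S,S]
Op 3: C0 write [C0 write: invalidate ['C1=S'] -> C0=M] -> [M,I]
Op 4: C1 write [C1 write: invalidate ['C0=M'] -> C1=M] -> [I,M]
Op 5: C0 read [C0 read from I: others=['C1=M'] -> C0=S, others downsized to S] -> [S,S]
Op 6: C0 read [C0 read: already in S, no change] -> [S,S]
Op 7: C0 read [C0 read: already in S, no change] -> [S,S]
Op 8: C1 write [C1 write: invalidate ['C0=S'] -> C1=M] -> [I,M]

Answer: I M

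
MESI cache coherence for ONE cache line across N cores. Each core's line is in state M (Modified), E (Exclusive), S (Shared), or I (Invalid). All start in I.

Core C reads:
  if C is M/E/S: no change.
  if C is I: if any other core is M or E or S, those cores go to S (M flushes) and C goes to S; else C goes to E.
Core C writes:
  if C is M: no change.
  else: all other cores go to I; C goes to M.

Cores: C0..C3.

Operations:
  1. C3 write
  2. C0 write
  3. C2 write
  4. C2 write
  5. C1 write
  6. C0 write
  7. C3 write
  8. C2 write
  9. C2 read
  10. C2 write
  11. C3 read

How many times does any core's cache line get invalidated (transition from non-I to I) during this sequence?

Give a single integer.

Op 1: C3 write [C3 write: invalidate none -> C3=M] -> [I,I,I,M] (invalidations this op: 0; running total: 0)
Op 2: C0 write [C0 write: invalidate ['C3=M'] -> C0=M] -> [M,I,I,I] (invalidations this op: 1; running total: 1)
Op 3: C2 write [C2 write: invalidate ['C0=M'] -> C2=M] -> [I,I,M,I] (invalidations this op: 1; running total: 2)
Op 4: C2 write [C2 write: already M (modified), no change] -> [I,I,M,I] (invalidations this op: 0; running total: 2)
Op 5: C1 write [C1 write: invalidate ['C2=M'] -> C1=M] -> [I,M,I,I] (invalidations this op: 1; running total: 3)
Op 6: C0 write [C0 write: invalidate ['C1=M'] -> C0=M] -> [M,I,I,I] (invalidations this op: 1; running total: 4)
Op 7: C3 write [C3 write: invalidate ['C0=M'] -> C3=M] -> [I,I,I,M] (invalidations this op: 1; running total: 5)
Op 8: C2 write [C2 write: invalidate ['C3=M'] -> C2=M] -> [I,I,M,I] (invalidations this op: 1; running total: 6)
Op 9: C2 read [C2 read: already in M, no change] -> [I,I,M,I] (invalidations this op: 0; running total: 6)
Op 10: C2 write [C2 write: already M (modified), no change] -> [I,I,M,I] (invalidations this op: 0; running total: 6)
Op 11: C3 read [C3 read from I: others=['C2=M'] -> C3=S, others downsized to S] -> [I,I,S,S] (invalidations this op: 0; running total: 6)

Answer: 6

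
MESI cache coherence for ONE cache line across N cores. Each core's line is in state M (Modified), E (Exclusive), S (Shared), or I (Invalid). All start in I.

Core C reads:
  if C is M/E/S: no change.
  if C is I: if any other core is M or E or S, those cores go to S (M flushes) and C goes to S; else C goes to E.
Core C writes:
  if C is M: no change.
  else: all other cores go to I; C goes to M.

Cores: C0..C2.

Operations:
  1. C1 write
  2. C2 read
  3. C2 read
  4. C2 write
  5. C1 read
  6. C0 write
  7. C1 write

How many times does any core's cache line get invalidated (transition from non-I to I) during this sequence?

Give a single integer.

Op 1: C1 write [C1 write: invalidate none -> C1=M] -> [I,M,I] (invalidations this op: 0; running total: 0)
Op 2: C2 read [C2 read from I: others=['C1=M'] -> C2=S, others downsized to S] -> [I,S,S] (invalidations this op: 0; running total: 0)
Op 3: C2 read [C2 read: already in S, no change] -> [I,S,S] (invalidations this op: 0; running total: 0)
Op 4: C2 write [C2 write: invalidate ['C1=S'] -> C2=M] -> [I,I,M] (invalidations this op: 1; running total: 1)
Op 5: C1 read [C1 read from I: others=['C2=M'] -> C1=S, others downsized to S] -> [I,S,S] (invalidations this op: 0; running total: 1)
Op 6: C0 write [C0 write: invalidate ['C1=S', 'C2=S'] -> C0=M] -> [M,I,I] (invalidations this op: 2; running total: 3)
Op 7: C1 write [C1 write: invalidate ['C0=M'] -> C1=M] -> [I,M,I] (invalidations this op: 1; running total: 4)

Answer: 4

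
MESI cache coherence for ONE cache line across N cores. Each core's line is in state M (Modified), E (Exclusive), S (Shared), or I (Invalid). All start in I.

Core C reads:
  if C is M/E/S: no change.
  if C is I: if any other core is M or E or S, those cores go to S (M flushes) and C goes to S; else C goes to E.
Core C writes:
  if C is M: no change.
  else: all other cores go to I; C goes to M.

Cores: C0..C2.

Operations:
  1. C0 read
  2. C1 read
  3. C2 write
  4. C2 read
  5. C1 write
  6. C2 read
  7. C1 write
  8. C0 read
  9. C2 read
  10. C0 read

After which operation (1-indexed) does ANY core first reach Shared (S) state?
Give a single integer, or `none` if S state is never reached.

Answer: 2

Derivation:
Op 1: C0 read [C0 read from I: no other sharers -> C0=E (exclusive)] -> [E,I,I]
Op 2: C1 read [C1 read from I: others=['C0=E'] -> C1=S, others downsized to S] -> [S,S,I]
  -> First S state at op 2; remaining ops need not be traced.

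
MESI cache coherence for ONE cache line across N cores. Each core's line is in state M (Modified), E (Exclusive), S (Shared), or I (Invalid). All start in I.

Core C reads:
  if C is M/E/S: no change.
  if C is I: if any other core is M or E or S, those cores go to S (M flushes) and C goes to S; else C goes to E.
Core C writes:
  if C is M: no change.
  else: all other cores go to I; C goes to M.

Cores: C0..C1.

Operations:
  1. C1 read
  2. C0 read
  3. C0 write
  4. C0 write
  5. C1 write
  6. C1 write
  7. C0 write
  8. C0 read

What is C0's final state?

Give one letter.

Answer: M

Derivation:
Op 1: C1 read [C1 read from I: no other sharers -> C1=E (exclusive)] -> [I,E]
Op 2: C0 read [C0 read from I: others=['C1=E'] -> C0=S, others downsized to S] -> [S,S]
Op 3: C0 write [C0 write: invalidate ['C1=S'] -> C0=M] -> [M,I]
Op 4: C0 write [C0 write: already M (modified), no change] -> [M,I]
Op 5: C1 write [C1 write: invalidate ['C0=M'] -> C1=M] -> [I,M]
Op 6: C1 write [C1 write: already M (modified), no change] -> [I,M]
Op 7: C0 write [C0 write: invalidate ['C1=M'] -> C0=M] -> [M,I]
Op 8: C0 read [C0 read: already in M, no change] -> [M,I]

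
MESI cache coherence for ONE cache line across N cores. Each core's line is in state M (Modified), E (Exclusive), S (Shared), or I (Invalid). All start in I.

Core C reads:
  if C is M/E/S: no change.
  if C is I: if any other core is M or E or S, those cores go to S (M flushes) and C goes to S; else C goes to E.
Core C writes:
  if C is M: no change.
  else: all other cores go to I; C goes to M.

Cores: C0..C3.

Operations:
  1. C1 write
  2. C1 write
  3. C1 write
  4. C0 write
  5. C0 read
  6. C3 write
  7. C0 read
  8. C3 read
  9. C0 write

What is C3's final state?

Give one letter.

Op 1: C1 write [C1 write: invalidate none -> C1=M] -> [I,M,I,I]
Op 2: C1 write [C1 write: already M (modified), no change] -> [I,M,I,I]
Op 3: C1 write [C1 write: already M (modified), no change] -> [I,M,I,I]
Op 4: C0 write [C0 write: invalidate ['C1=M'] -> C0=M] -> [M,I,I,I]
Op 5: C0 read [C0 read: already in M, no change] -> [M,I,I,I]
Op 6: C3 write [C3 write: invalidate ['C0=M'] -> C3=M] -> [I,I,I,M]
Op 7: C0 read [C0 read from I: others=['C3=M'] -> C0=S, others downsized to S] -> [S,I,I,S]
Op 8: C3 read [C3 read: already in S, no change] -> [S,I,I,S]
Op 9: C0 write [C0 write: invalidate ['C3=S'] -> C0=M] -> [M,I,I,I]

Answer: I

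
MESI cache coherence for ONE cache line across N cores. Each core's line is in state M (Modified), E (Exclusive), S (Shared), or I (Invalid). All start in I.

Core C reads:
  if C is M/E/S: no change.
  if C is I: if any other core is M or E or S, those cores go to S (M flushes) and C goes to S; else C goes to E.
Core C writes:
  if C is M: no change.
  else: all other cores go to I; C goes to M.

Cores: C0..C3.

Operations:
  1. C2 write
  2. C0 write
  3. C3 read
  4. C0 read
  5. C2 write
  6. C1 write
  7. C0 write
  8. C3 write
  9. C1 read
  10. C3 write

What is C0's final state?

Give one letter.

Op 1: C2 write [C2 write: invalidate none -> C2=M] -> [I,I,M,I]
Op 2: C0 write [C0 write: invalidate ['C2=M'] -> C0=M] -> [M,I,I,I]
Op 3: C3 read [C3 read from I: others=['C0=M'] -> C3=S, others downsized to S] -> [S,I,I,S]
Op 4: C0 read [C0 read: already in S, no change] -> [S,I,I,S]
Op 5: C2 write [C2 write: invalidate ['C0=S', 'C3=S'] -> C2=M] -> [I,I,M,I]
Op 6: C1 write [C1 write: invalidate ['C2=M'] -> C1=M] -> [I,M,I,I]
Op 7: C0 write [C0 write: invalidate ['C1=M'] -> C0=M] -> [M,I,I,I]
Op 8: C3 write [C3 write: invalidate ['C0=M'] -> C3=M] -> [I,I,I,M]
Op 9: C1 read [C1 read from I: others=['C3=M'] -> C1=S, others downsized to S] -> [I,S,I,S]
Op 10: C3 write [C3 write: invalidate ['C1=S'] -> C3=M] -> [I,I,I,M]

Answer: I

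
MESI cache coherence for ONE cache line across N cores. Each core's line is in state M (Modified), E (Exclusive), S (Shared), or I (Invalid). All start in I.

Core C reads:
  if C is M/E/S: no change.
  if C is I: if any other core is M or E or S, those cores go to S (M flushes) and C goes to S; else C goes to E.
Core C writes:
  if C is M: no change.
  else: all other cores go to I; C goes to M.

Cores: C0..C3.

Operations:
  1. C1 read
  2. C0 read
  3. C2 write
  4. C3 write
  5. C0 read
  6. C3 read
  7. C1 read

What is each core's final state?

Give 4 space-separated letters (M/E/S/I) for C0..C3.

Op 1: C1 read [C1 read from I: no other sharers -> C1=E (exclusive)] -> [I,E,I,I]
Op 2: C0 read [C0 read from I: others=['C1=E'] -> C0=S, others downsized to S] -> [S,S,I,I]
Op 3: C2 write [C2 write: invalidate ['C0=S', 'C1=S'] -> C2=M] -> [I,I,M,I]
Op 4: C3 write [C3 write: invalidate ['C2=M'] -> C3=M] -> [I,I,I,M]
Op 5: C0 read [C0 read from I: others=['C3=M'] -> C0=S, others downsized to S] -> [S,I,I,S]
Op 6: C3 read [C3 read: already in S, no change] -> [S,I,I,S]
Op 7: C1 read [C1 read from I: others=['C0=S', 'C3=S'] -> C1=S, others downsized to S] -> [S,S,I,S]

Answer: S S I S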